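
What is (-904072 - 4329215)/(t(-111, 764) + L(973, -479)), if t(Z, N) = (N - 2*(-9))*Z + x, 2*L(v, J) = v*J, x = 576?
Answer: 10466574/638519 ≈ 16.392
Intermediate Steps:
L(v, J) = J*v/2 (L(v, J) = (v*J)/2 = (J*v)/2 = J*v/2)
t(Z, N) = 576 + Z*(18 + N) (t(Z, N) = (N - 2*(-9))*Z + 576 = (N + 18)*Z + 576 = (18 + N)*Z + 576 = Z*(18 + N) + 576 = 576 + Z*(18 + N))
(-904072 - 4329215)/(t(-111, 764) + L(973, -479)) = (-904072 - 4329215)/((576 + 18*(-111) + 764*(-111)) + (1/2)*(-479)*973) = -5233287/((576 - 1998 - 84804) - 466067/2) = -5233287/(-86226 - 466067/2) = -5233287/(-638519/2) = -5233287*(-2/638519) = 10466574/638519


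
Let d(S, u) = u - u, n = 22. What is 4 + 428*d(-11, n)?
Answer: 4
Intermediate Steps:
d(S, u) = 0
4 + 428*d(-11, n) = 4 + 428*0 = 4 + 0 = 4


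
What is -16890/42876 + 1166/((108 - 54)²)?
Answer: 1718/289413 ≈ 0.0059362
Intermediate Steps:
-16890/42876 + 1166/((108 - 54)²) = -16890*1/42876 + 1166/(54²) = -2815/7146 + 1166/2916 = -2815/7146 + 1166*(1/2916) = -2815/7146 + 583/1458 = 1718/289413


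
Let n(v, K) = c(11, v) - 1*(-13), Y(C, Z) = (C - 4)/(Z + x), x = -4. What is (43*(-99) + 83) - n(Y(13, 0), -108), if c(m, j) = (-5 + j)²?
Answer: -67833/16 ≈ -4239.6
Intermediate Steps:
Y(C, Z) = (-4 + C)/(-4 + Z) (Y(C, Z) = (C - 4)/(Z - 4) = (-4 + C)/(-4 + Z))
n(v, K) = 13 + (-5 + v)² (n(v, K) = (-5 + v)² - 1*(-13) = (-5 + v)² + 13 = 13 + (-5 + v)²)
(43*(-99) + 83) - n(Y(13, 0), -108) = (43*(-99) + 83) - (13 + (-5 + (-4 + 13)/(-4 + 0))²) = (-4257 + 83) - (13 + (-5 + 9/(-4))²) = -4174 - (13 + (-5 - ¼*9)²) = -4174 - (13 + (-5 - 9/4)²) = -4174 - (13 + (-29/4)²) = -4174 - (13 + 841/16) = -4174 - 1*1049/16 = -4174 - 1049/16 = -67833/16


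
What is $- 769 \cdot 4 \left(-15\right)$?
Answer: $46140$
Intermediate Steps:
$- 769 \cdot 4 \left(-15\right) = \left(-769\right) \left(-60\right) = 46140$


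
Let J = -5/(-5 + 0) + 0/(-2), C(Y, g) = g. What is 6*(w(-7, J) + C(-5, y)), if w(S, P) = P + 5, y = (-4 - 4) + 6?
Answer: 24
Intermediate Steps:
y = -2 (y = -8 + 6 = -2)
J = 1 (J = -5/(-5) + 0*(-½) = -5*(-⅕) + 0 = 1 + 0 = 1)
w(S, P) = 5 + P
6*(w(-7, J) + C(-5, y)) = 6*((5 + 1) - 2) = 6*(6 - 2) = 6*4 = 24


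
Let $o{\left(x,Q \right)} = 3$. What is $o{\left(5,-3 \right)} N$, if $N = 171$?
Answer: $513$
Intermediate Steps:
$o{\left(5,-3 \right)} N = 3 \cdot 171 = 513$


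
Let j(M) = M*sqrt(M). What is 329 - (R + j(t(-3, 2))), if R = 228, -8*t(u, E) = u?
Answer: 101 - 3*sqrt(6)/32 ≈ 100.77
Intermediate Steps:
t(u, E) = -u/8
j(M) = M**(3/2)
329 - (R + j(t(-3, 2))) = 329 - (228 + (-1/8*(-3))**(3/2)) = 329 - (228 + (3/8)**(3/2)) = 329 - (228 + 3*sqrt(6)/32) = 329 + (-228 - 3*sqrt(6)/32) = 101 - 3*sqrt(6)/32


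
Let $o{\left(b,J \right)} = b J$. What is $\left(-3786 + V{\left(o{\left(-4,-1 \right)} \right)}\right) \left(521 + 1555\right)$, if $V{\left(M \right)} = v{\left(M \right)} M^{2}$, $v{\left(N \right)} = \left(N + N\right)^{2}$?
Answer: $-5733912$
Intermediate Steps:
$o{\left(b,J \right)} = J b$
$v{\left(N \right)} = 4 N^{2}$ ($v{\left(N \right)} = \left(2 N\right)^{2} = 4 N^{2}$)
$V{\left(M \right)} = 4 M^{4}$ ($V{\left(M \right)} = 4 M^{2} M^{2} = 4 M^{4}$)
$\left(-3786 + V{\left(o{\left(-4,-1 \right)} \right)}\right) \left(521 + 1555\right) = \left(-3786 + 4 \left(\left(-1\right) \left(-4\right)\right)^{4}\right) \left(521 + 1555\right) = \left(-3786 + 4 \cdot 4^{4}\right) 2076 = \left(-3786 + 4 \cdot 256\right) 2076 = \left(-3786 + 1024\right) 2076 = \left(-2762\right) 2076 = -5733912$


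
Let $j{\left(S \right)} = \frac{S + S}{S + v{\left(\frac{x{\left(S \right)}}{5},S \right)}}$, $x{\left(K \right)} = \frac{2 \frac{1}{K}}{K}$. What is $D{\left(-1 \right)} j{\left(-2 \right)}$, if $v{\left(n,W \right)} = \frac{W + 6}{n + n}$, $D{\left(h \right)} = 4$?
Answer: $- \frac{8}{9} \approx -0.88889$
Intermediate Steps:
$x{\left(K \right)} = \frac{2}{K^{2}}$
$v{\left(n,W \right)} = \frac{6 + W}{2 n}$
$j{\left(S \right)} = \frac{2 S}{S + \frac{5 S^{2} \left(6 + S\right)}{4}}$ ($j{\left(S \right)} = \frac{S + S}{S + \frac{6 + S}{2 \frac{2 \frac{1}{S^{2}}}{5}}} = \frac{2 S}{S + \frac{6 + S}{2 \frac{2}{S^{2}} \cdot \frac{1}{5}}} = \frac{2 S}{S + \frac{6 + S}{2 \frac{2}{5 S^{2}}}} = \frac{2 S}{S + \frac{\frac{5 S^{2}}{2} \left(6 + S\right)}{2}} = \frac{2 S}{S + \frac{5 S^{2} \left(6 + S\right)}{4}}$)
$D{\left(-1 \right)} j{\left(-2 \right)} = 4 \frac{8}{4 + 5 \left(-2\right) \left(6 - 2\right)} = 4 \frac{8}{4 + 5 \left(-2\right) 4} = 4 \frac{8}{4 - 40} = 4 \frac{8}{-36} = 4 \cdot 8 \left(- \frac{1}{36}\right) = 4 \left(- \frac{2}{9}\right) = - \frac{8}{9}$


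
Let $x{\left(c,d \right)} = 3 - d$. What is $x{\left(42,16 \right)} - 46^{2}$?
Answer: $-2129$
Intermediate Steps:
$x{\left(42,16 \right)} - 46^{2} = \left(3 - 16\right) - 46^{2} = \left(3 - 16\right) - 2116 = -13 - 2116 = -2129$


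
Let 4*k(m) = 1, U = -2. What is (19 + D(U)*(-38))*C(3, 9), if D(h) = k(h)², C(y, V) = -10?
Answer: -665/4 ≈ -166.25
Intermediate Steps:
k(m) = ¼ (k(m) = (¼)*1 = ¼)
D(h) = 1/16 (D(h) = (¼)² = 1/16)
(19 + D(U)*(-38))*C(3, 9) = (19 + (1/16)*(-38))*(-10) = (19 - 19/8)*(-10) = (133/8)*(-10) = -665/4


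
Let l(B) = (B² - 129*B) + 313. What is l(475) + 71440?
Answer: 236103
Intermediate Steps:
l(B) = 313 + B² - 129*B
l(475) + 71440 = (313 + 475² - 129*475) + 71440 = (313 + 225625 - 61275) + 71440 = 164663 + 71440 = 236103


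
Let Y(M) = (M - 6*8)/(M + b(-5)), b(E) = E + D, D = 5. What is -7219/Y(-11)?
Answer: -79409/59 ≈ -1345.9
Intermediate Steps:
b(E) = 5 + E (b(E) = E + 5 = 5 + E)
Y(M) = (-48 + M)/M (Y(M) = (M - 6*8)/(M + (5 - 5)) = (M - 48)/(M + 0) = (-48 + M)/M)
-7219/Y(-11) = -7219*(-11/(-48 - 11)) = -7219/((-1/11*(-59))) = -7219/59/11 = -7219*11/59 = -79409/59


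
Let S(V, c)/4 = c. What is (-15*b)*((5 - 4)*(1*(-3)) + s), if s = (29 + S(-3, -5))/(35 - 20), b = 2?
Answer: 72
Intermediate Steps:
S(V, c) = 4*c
s = ⅗ (s = (29 + 4*(-5))/(35 - 20) = (29 - 20)/15 = 9*(1/15) = ⅗ ≈ 0.60000)
(-15*b)*((5 - 4)*(1*(-3)) + s) = (-15*2)*((5 - 4)*(1*(-3)) + ⅗) = -30*(1*(-3) + ⅗) = -30*(-3 + ⅗) = -30*(-12/5) = 72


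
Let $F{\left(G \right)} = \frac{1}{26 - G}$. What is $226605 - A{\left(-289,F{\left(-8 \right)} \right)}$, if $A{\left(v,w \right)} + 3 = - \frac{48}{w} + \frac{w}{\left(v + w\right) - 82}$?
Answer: $\frac{2878791121}{12613} \approx 2.2824 \cdot 10^{5}$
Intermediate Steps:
$A{\left(v,w \right)} = -3 - \frac{48}{w} + \frac{w}{-82 + v + w}$ ($A{\left(v,w \right)} = -3 + \left(- \frac{48}{w} + \frac{w}{\left(v + w\right) - 82}\right) = -3 + \left(- \frac{48}{w} + \frac{w}{-82 + v + w}\right) = -3 - \frac{48}{w} + \frac{w}{-82 + v + w}$)
$226605 - A{\left(-289,F{\left(-8 \right)} \right)} = 226605 - \frac{3936 - -13872 - 2 \left(- \frac{1}{-26 - 8}\right)^{2} + 198 \left(- \frac{1}{-26 - 8}\right) - - 867 \left(- \frac{1}{-26 - 8}\right)}{- \frac{1}{-26 - 8} \left(-82 - 289 - \frac{1}{-26 - 8}\right)} = 226605 - \frac{3936 + 13872 - 2 \left(- \frac{1}{-34}\right)^{2} + 198 \left(- \frac{1}{-34}\right) - - 867 \left(- \frac{1}{-34}\right)}{- \frac{1}{-34} \left(-82 - 289 - \frac{1}{-34}\right)} = 226605 - \frac{3936 + 13872 - 2 \left(\left(-1\right) \left(- \frac{1}{34}\right)\right)^{2} + 198 \left(\left(-1\right) \left(- \frac{1}{34}\right)\right) - - 867 \left(\left(-1\right) \left(- \frac{1}{34}\right)\right)}{\left(-1\right) \left(- \frac{1}{34}\right) \left(-82 - 289 - - \frac{1}{34}\right)} = 226605 - \frac{\frac{1}{\frac{1}{34}} \left(3936 + 13872 - \frac{2}{1156} + 198 \cdot \frac{1}{34} - \left(-867\right) \frac{1}{34}\right)}{-82 - 289 + \frac{1}{34}} = 226605 - \frac{34 \left(3936 + 13872 - \frac{1}{578} + \frac{99}{17} + \frac{51}{2}\right)}{- \frac{12613}{34}} = 226605 - 34 \left(- \frac{34}{12613}\right) \left(3936 + 13872 - \frac{1}{578} + \frac{99}{17} + \frac{51}{2}\right) = 226605 - 34 \left(- \frac{34}{12613}\right) \frac{5155564}{289} = 226605 - - \frac{20622256}{12613} = 226605 + \frac{20622256}{12613} = \frac{2878791121}{12613}$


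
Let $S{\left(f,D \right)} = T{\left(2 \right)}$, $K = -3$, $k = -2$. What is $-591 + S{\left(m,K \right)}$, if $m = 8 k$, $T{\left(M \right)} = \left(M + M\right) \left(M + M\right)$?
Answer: $-575$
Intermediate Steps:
$T{\left(M \right)} = 4 M^{2}$ ($T{\left(M \right)} = 2 M 2 M = 4 M^{2}$)
$m = -16$ ($m = 8 \left(-2\right) = -16$)
$S{\left(f,D \right)} = 16$ ($S{\left(f,D \right)} = 4 \cdot 2^{2} = 4 \cdot 4 = 16$)
$-591 + S{\left(m,K \right)} = -591 + 16 = -575$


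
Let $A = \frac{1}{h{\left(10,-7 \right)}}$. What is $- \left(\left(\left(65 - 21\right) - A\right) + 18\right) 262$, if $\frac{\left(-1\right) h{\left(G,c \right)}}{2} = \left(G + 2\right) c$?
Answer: $- \frac{1364365}{84} \approx -16242.0$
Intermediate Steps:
$h{\left(G,c \right)} = - 2 c \left(2 + G\right)$ ($h{\left(G,c \right)} = - 2 \left(G + 2\right) c = - 2 \left(2 + G\right) c = - 2 c \left(2 + G\right)$)
$A = \frac{1}{168}$ ($A = \frac{1}{\left(-2\right) \left(-7\right) \left(2 + 10\right)} = \frac{1}{\left(-2\right) \left(-7\right) 12} = \frac{1}{168} \approx 0.0059524$)
$- \left(\left(\left(65 - 21\right) - A\right) + 18\right) 262 = - \left(\left(\left(65 - 21\right) - \frac{1}{168}\right) + 18\right) 262 = - \left(\left(44 - \frac{1}{168}\right) + 18\right) 262 = - \left(\frac{7391}{168} + 18\right) 262 = - \frac{10415 \cdot 262}{168} = \left(-1\right) \frac{1364365}{84} = - \frac{1364365}{84}$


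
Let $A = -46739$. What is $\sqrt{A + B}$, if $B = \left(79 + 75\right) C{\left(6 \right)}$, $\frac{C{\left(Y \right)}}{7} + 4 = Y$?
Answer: $i \sqrt{44583} \approx 211.15 i$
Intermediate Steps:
$C{\left(Y \right)} = -28 + 7 Y$
$B = 2156$ ($B = \left(79 + 75\right) \left(-28 + 7 \cdot 6\right) = 154 \left(-28 + 42\right) = 154 \cdot 14 = 2156$)
$\sqrt{A + B} = \sqrt{-46739 + 2156} = \sqrt{-44583} = i \sqrt{44583}$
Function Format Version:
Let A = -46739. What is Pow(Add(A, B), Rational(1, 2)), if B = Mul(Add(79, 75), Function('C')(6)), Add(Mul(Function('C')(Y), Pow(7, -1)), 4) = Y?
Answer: Mul(I, Pow(44583, Rational(1, 2))) ≈ Mul(211.15, I)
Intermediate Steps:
Function('C')(Y) = Add(-28, Mul(7, Y))
B = 2156 (B = Mul(Add(79, 75), Add(-28, Mul(7, 6))) = Mul(154, Add(-28, 42)) = Mul(154, 14) = 2156)
Pow(Add(A, B), Rational(1, 2)) = Pow(Add(-46739, 2156), Rational(1, 2)) = Pow(-44583, Rational(1, 2)) = Mul(I, Pow(44583, Rational(1, 2)))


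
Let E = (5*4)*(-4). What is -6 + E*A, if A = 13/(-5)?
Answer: 202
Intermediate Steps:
A = -13/5 (A = 13*(-1/5) = -13/5 ≈ -2.6000)
E = -80 (E = 20*(-4) = -80)
-6 + E*A = -6 - 80*(-13/5) = -6 + 208 = 202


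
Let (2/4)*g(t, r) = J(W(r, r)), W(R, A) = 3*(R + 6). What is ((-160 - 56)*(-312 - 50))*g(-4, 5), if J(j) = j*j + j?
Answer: 175462848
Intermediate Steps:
W(R, A) = 18 + 3*R (W(R, A) = 3*(6 + R) = 18 + 3*R)
J(j) = j + j² (J(j) = j² + j = j + j²)
g(t, r) = 2*(18 + 3*r)*(19 + 3*r) (g(t, r) = 2*((18 + 3*r)*(1 + (18 + 3*r))) = 2*((18 + 3*r)*(19 + 3*r)) = 2*(18 + 3*r)*(19 + 3*r))
((-160 - 56)*(-312 - 50))*g(-4, 5) = ((-160 - 56)*(-312 - 50))*(6*(6 + 5)*(19 + 3*5)) = (-216*(-362))*(6*11*(19 + 15)) = 78192*(6*11*34) = 78192*2244 = 175462848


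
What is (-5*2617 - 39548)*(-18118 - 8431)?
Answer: 1397353517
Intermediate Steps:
(-5*2617 - 39548)*(-18118 - 8431) = (-13085 - 39548)*(-26549) = -52633*(-26549) = 1397353517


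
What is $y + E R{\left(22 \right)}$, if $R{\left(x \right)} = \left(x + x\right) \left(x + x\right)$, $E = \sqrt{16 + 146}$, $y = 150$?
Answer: $150 + 17424 \sqrt{2} \approx 24791.0$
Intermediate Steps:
$E = 9 \sqrt{2}$ ($E = \sqrt{162} = 9 \sqrt{2} \approx 12.728$)
$R{\left(x \right)} = 4 x^{2}$ ($R{\left(x \right)} = 2 x 2 x = 4 x^{2}$)
$y + E R{\left(22 \right)} = 150 + 9 \sqrt{2} \cdot 4 \cdot 22^{2} = 150 + 9 \sqrt{2} \cdot 4 \cdot 484 = 150 + 9 \sqrt{2} \cdot 1936 = 150 + 17424 \sqrt{2}$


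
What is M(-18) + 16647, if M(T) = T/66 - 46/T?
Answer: 1648279/99 ≈ 16649.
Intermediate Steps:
M(T) = -46/T + T/66 (M(T) = T*(1/66) - 46/T = T/66 - 46/T = -46/T + T/66)
M(-18) + 16647 = (-46/(-18) + (1/66)*(-18)) + 16647 = (-46*(-1/18) - 3/11) + 16647 = (23/9 - 3/11) + 16647 = 226/99 + 16647 = 1648279/99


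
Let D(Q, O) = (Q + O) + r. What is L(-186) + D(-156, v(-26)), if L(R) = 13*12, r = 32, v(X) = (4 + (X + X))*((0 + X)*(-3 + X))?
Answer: -36160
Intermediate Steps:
v(X) = X*(-3 + X)*(4 + 2*X) (v(X) = (4 + 2*X)*(X*(-3 + X)) = X*(-3 + X)*(4 + 2*X))
D(Q, O) = 32 + O + Q (D(Q, O) = (Q + O) + 32 = (O + Q) + 32 = 32 + O + Q)
L(R) = 156
L(-186) + D(-156, v(-26)) = 156 + (32 + 2*(-26)*(-6 + (-26)² - 1*(-26)) - 156) = 156 + (32 + 2*(-26)*(-6 + 676 + 26) - 156) = 156 + (32 + 2*(-26)*696 - 156) = 156 + (32 - 36192 - 156) = 156 - 36316 = -36160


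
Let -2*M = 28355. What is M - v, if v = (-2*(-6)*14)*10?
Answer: -31715/2 ≈ -15858.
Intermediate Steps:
M = -28355/2 (M = -1/2*28355 = -28355/2 ≈ -14178.)
v = 1680 (v = (12*14)*10 = 168*10 = 1680)
M - v = -28355/2 - 1*1680 = -28355/2 - 1680 = -31715/2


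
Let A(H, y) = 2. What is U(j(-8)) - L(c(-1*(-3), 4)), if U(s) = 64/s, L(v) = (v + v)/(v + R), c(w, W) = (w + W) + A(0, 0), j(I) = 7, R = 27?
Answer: 121/14 ≈ 8.6429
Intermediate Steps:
c(w, W) = 2 + W + w (c(w, W) = (w + W) + 2 = (W + w) + 2 = 2 + W + w)
L(v) = 2*v/(27 + v) (L(v) = (v + v)/(v + 27) = (2*v)/(27 + v) = 2*v/(27 + v))
U(j(-8)) - L(c(-1*(-3), 4)) = 64/7 - 2*(2 + 4 - 1*(-3))/(27 + (2 + 4 - 1*(-3))) = 64*(⅐) - 2*(2 + 4 + 3)/(27 + (2 + 4 + 3)) = 64/7 - 2*9/(27 + 9) = 64/7 - 2*9/36 = 64/7 - 1*½ = 64/7 - ½ = 121/14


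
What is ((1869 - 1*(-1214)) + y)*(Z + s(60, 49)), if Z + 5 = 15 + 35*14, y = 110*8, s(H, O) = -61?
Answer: 1739757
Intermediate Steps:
y = 880
Z = 500 (Z = -5 + (15 + 35*14) = -5 + (15 + 490) = -5 + 505 = 500)
((1869 - 1*(-1214)) + y)*(Z + s(60, 49)) = ((1869 - 1*(-1214)) + 880)*(500 - 61) = ((1869 + 1214) + 880)*439 = (3083 + 880)*439 = 3963*439 = 1739757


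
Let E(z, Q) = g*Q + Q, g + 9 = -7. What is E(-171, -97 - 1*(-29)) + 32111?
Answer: 33131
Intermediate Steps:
g = -16 (g = -9 - 7 = -16)
E(z, Q) = -15*Q (E(z, Q) = -16*Q + Q = -15*Q)
E(-171, -97 - 1*(-29)) + 32111 = -15*(-97 - 1*(-29)) + 32111 = -15*(-97 + 29) + 32111 = -15*(-68) + 32111 = 1020 + 32111 = 33131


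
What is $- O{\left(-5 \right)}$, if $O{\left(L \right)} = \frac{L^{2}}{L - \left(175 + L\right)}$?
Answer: $\frac{1}{7} \approx 0.14286$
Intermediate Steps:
$O{\left(L \right)} = - \frac{L^{2}}{175}$ ($O{\left(L \right)} = \frac{L^{2}}{-175} = - \frac{L^{2}}{175}$)
$- O{\left(-5 \right)} = - \frac{\left(-1\right) \left(-5\right)^{2}}{175} = - \frac{\left(-1\right) 25}{175} = \left(-1\right) \left(- \frac{1}{7}\right) = \frac{1}{7}$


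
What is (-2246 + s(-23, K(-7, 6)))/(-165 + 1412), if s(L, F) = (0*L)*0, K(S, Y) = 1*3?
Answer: -2246/1247 ≈ -1.8011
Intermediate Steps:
K(S, Y) = 3
s(L, F) = 0 (s(L, F) = 0*0 = 0)
(-2246 + s(-23, K(-7, 6)))/(-165 + 1412) = (-2246 + 0)/(-165 + 1412) = -2246/1247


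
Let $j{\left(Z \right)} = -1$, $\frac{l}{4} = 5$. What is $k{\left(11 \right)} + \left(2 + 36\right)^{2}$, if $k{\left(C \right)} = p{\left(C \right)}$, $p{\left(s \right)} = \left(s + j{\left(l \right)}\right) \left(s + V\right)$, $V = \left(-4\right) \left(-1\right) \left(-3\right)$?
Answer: $1434$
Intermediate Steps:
$l = 20$ ($l = 4 \cdot 5 = 20$)
$V = -12$ ($V = 4 \left(-3\right) = -12$)
$p{\left(s \right)} = \left(-1 + s\right) \left(-12 + s\right)$ ($p{\left(s \right)} = \left(s - 1\right) \left(s - 12\right) = \left(-1 + s\right) \left(-12 + s\right)$)
$k{\left(C \right)} = 12 + C^{2} - 13 C$
$k{\left(11 \right)} + \left(2 + 36\right)^{2} = \left(12 + 11^{2} - 143\right) + \left(2 + 36\right)^{2} = \left(12 + 121 - 143\right) + 38^{2} = -10 + 1444 = 1434$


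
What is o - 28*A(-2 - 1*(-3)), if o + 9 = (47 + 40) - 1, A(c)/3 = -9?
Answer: 833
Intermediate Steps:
A(c) = -27 (A(c) = 3*(-9) = -27)
o = 77 (o = -9 + ((47 + 40) - 1) = -9 + (87 - 1) = -9 + 86 = 77)
o - 28*A(-2 - 1*(-3)) = 77 - 28*(-27) = 77 + 756 = 833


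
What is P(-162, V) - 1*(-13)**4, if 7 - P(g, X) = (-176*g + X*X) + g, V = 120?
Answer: -71304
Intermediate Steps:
P(g, X) = 7 - X**2 + 175*g (P(g, X) = 7 - ((-176*g + X*X) + g) = 7 - ((-176*g + X**2) + g) = 7 - ((X**2 - 176*g) + g) = 7 - (X**2 - 175*g) = 7 + (-X**2 + 175*g) = 7 - X**2 + 175*g)
P(-162, V) - 1*(-13)**4 = (7 - 1*120**2 + 175*(-162)) - 1*(-13)**4 = (7 - 1*14400 - 28350) - 1*28561 = (7 - 14400 - 28350) - 28561 = -42743 - 28561 = -71304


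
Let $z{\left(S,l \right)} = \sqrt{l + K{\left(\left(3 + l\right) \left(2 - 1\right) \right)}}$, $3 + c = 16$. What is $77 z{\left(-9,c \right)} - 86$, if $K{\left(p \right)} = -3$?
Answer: $-86 + 77 \sqrt{10} \approx 157.5$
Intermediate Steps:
$c = 13$ ($c = -3 + 16 = 13$)
$z{\left(S,l \right)} = \sqrt{-3 + l}$ ($z{\left(S,l \right)} = \sqrt{l - 3} = \sqrt{-3 + l}$)
$77 z{\left(-9,c \right)} - 86 = 77 \sqrt{-3 + 13} - 86 = 77 \sqrt{10} - 86 = -86 + 77 \sqrt{10}$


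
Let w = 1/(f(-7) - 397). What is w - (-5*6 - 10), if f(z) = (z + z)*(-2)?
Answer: 14759/369 ≈ 39.997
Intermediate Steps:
f(z) = -4*z (f(z) = (2*z)*(-2) = -4*z)
w = -1/369 (w = 1/(-4*(-7) - 397) = 1/(28 - 397) = 1/(-369) = -1/369 ≈ -0.0027100)
w - (-5*6 - 10) = -1/369 - (-5*6 - 10) = -1/369 - (-30 - 10) = -1/369 - 1*(-40) = -1/369 + 40 = 14759/369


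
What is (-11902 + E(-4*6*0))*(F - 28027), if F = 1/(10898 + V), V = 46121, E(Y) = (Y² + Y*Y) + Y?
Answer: 19020247135824/57019 ≈ 3.3358e+8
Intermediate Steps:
E(Y) = Y + 2*Y² (E(Y) = (Y² + Y²) + Y = 2*Y² + Y = Y + 2*Y²)
F = 1/57019 (F = 1/(10898 + 46121) = 1/57019 ≈ 1.7538e-5)
(-11902 + E(-4*6*0))*(F - 28027) = (-11902 + (-4*6*0)*(1 + 2*(-4*6*0)))*(1/57019 - 28027) = (-11902 + (-24*0)*(1 + 2*(-24*0)))*(-1598071512/57019) = (-11902 + 0*(1 + 2*0))*(-1598071512/57019) = (-11902 + 0*(1 + 0))*(-1598071512/57019) = (-11902 + 0*1)*(-1598071512/57019) = (-11902 + 0)*(-1598071512/57019) = -11902*(-1598071512/57019) = 19020247135824/57019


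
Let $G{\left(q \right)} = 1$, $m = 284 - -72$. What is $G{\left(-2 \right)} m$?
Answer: $356$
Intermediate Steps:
$m = 356$ ($m = 284 + 72 = 356$)
$G{\left(-2 \right)} m = 1 \cdot 356 = 356$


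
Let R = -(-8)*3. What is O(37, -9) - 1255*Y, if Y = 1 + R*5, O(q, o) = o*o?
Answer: -151774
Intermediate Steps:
R = 24 (R = -2*(-12) = 24)
O(q, o) = o²
Y = 121 (Y = 1 + 24*5 = 1 + 120 = 121)
O(37, -9) - 1255*Y = (-9)² - 1255*121 = 81 - 151855 = -151774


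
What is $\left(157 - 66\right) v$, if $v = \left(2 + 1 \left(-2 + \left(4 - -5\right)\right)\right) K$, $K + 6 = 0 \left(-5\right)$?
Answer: $-4914$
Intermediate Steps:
$K = -6$ ($K = -6 + 0 \left(-5\right) = -6 + 0 = -6$)
$v = -54$ ($v = \left(2 + 1 \left(-2 + \left(4 - -5\right)\right)\right) \left(-6\right) = \left(2 + 1 \left(-2 + \left(4 + 5\right)\right)\right) \left(-6\right) = \left(2 + 1 \left(-2 + 9\right)\right) \left(-6\right) = \left(2 + 1 \cdot 7\right) \left(-6\right) = \left(2 + 7\right) \left(-6\right) = 9 \left(-6\right) = -54$)
$\left(157 - 66\right) v = \left(157 - 66\right) \left(-54\right) = 91 \left(-54\right) = -4914$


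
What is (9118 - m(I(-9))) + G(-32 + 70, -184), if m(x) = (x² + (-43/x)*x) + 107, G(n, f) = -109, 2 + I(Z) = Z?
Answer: 8824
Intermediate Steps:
I(Z) = -2 + Z
m(x) = 64 + x² (m(x) = (x² - 43) + 107 = (-43 + x²) + 107 = 64 + x²)
(9118 - m(I(-9))) + G(-32 + 70, -184) = (9118 - (64 + (-2 - 9)²)) - 109 = (9118 - (64 + (-11)²)) - 109 = (9118 - (64 + 121)) - 109 = (9118 - 1*185) - 109 = (9118 - 185) - 109 = 8933 - 109 = 8824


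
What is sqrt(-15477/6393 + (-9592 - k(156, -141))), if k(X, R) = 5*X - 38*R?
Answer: I*sqrt(71443456359)/2131 ≈ 125.43*I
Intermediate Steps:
k(X, R) = -38*R + 5*X
sqrt(-15477/6393 + (-9592 - k(156, -141))) = sqrt(-15477/6393 + (-9592 - (-38*(-141) + 5*156))) = sqrt(-15477*1/6393 + (-9592 - (5358 + 780))) = sqrt(-5159/2131 + (-9592 - 1*6138)) = sqrt(-5159/2131 + (-9592 - 6138)) = sqrt(-5159/2131 - 15730) = sqrt(-33525789/2131) = I*sqrt(71443456359)/2131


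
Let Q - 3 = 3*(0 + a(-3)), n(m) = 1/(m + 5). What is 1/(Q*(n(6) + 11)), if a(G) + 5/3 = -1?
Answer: -11/610 ≈ -0.018033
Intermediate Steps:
n(m) = 1/(5 + m)
a(G) = -8/3 (a(G) = -5/3 - 1 = -8/3)
Q = -5 (Q = 3 + 3*(0 - 8/3) = 3 + 3*(-8/3) = 3 - 8 = -5)
1/(Q*(n(6) + 11)) = 1/(-5*(1/(5 + 6) + 11)) = 1/(-5*(1/11 + 11)) = 1/(-5*122/11) = 1/(-610/11) = -11/610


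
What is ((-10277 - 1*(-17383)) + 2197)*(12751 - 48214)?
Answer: -329912289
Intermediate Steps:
((-10277 - 1*(-17383)) + 2197)*(12751 - 48214) = ((-10277 + 17383) + 2197)*(-35463) = (7106 + 2197)*(-35463) = 9303*(-35463) = -329912289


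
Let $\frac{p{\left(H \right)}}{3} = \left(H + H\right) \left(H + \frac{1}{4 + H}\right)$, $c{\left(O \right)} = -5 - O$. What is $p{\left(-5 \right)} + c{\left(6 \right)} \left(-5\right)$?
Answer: $235$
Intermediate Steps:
$p{\left(H \right)} = 6 H \left(H + \frac{1}{4 + H}\right)$ ($p{\left(H \right)} = 3 \left(H + H\right) \left(H + \frac{1}{4 + H}\right) = 3 \cdot 2 H \left(H + \frac{1}{4 + H}\right) = 6 H \left(H + \frac{1}{4 + H}\right)$)
$p{\left(-5 \right)} + c{\left(6 \right)} \left(-5\right) = 6 \left(-5\right) \frac{1}{4 - 5} \left(1 + \left(-5\right)^{2} + 4 \left(-5\right)\right) + \left(-5 - 6\right) \left(-5\right) = 6 \left(-5\right) \frac{1}{-1} \left(1 + 25 - 20\right) + \left(-5 - 6\right) \left(-5\right) = 6 \left(-5\right) \left(-1\right) 6 - -55 = 180 + 55 = 235$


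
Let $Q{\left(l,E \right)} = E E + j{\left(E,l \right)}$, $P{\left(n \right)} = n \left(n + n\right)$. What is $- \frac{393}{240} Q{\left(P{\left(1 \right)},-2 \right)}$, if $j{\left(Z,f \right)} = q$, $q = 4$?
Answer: $- \frac{131}{10} \approx -13.1$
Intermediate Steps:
$j{\left(Z,f \right)} = 4$
$P{\left(n \right)} = 2 n^{2}$ ($P{\left(n \right)} = n 2 n = 2 n^{2}$)
$Q{\left(l,E \right)} = 4 + E^{2}$ ($Q{\left(l,E \right)} = E E + 4 = E^{2} + 4 = 4 + E^{2}$)
$- \frac{393}{240} Q{\left(P{\left(1 \right)},-2 \right)} = - \frac{393}{240} \left(4 + \left(-2\right)^{2}\right) = - 393 \cdot \frac{1}{240} \left(4 + 4\right) = - \frac{131 \cdot 8}{80} = \left(-1\right) \frac{131}{10} = - \frac{131}{10}$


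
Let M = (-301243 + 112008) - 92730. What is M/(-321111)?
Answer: 281965/321111 ≈ 0.87809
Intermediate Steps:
M = -281965 (M = -189235 - 92730 = -281965)
M/(-321111) = -281965/(-321111) = -281965*(-1/321111) = 281965/321111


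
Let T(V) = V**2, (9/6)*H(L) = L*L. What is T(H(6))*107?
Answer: 61632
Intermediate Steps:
H(L) = 2*L**2/3 (H(L) = 2*(L*L)/3 = 2*L**2/3)
T(H(6))*107 = ((2/3)*6**2)**2*107 = ((2/3)*36)**2*107 = 24**2*107 = 576*107 = 61632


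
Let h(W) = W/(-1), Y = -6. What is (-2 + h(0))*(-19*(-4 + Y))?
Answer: -380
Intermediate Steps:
h(W) = -W (h(W) = W*(-1) = -W)
(-2 + h(0))*(-19*(-4 + Y)) = (-2 - 1*0)*(-19*(-4 - 6)) = (-2 + 0)*(-19*(-10)) = -2*190 = -380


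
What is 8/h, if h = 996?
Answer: 2/249 ≈ 0.0080321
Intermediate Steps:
8/h = 8/996 = (1/996)*8 = 2/249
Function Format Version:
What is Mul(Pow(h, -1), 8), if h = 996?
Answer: Rational(2, 249) ≈ 0.0080321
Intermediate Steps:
Mul(Pow(h, -1), 8) = Mul(Pow(996, -1), 8) = Mul(Rational(1, 996), 8) = Rational(2, 249)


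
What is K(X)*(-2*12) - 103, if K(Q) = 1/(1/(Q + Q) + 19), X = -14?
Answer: -18455/177 ≈ -104.27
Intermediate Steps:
K(Q) = 1/(19 + 1/(2*Q)) (K(Q) = 1/(1/(2*Q) + 19) = 1/(19 + 1/(2*Q)))
K(X)*(-2*12) - 103 = (2*(-14)/(1 + 38*(-14)))*(-2*12) - 103 = (2*(-14)/(1 - 532))*(-24) - 103 = (2*(-14)/(-531))*(-24) - 103 = (2*(-14)*(-1/531))*(-24) - 103 = (28/531)*(-24) - 103 = -224/177 - 103 = -18455/177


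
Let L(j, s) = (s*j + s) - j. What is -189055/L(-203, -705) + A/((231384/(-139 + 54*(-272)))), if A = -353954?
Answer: 374200056148067/16499183196 ≈ 22680.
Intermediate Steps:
L(j, s) = s - j + j*s (L(j, s) = (j*s + s) - j = (s + j*s) - j = s - j + j*s)
-189055/L(-203, -705) + A/((231384/(-139 + 54*(-272)))) = -189055/(-705 - 1*(-203) - 203*(-705)) - 353954/(231384/(-139 + 54*(-272))) = -189055/(-705 + 203 + 143115) - 353954/(231384/(-139 - 14688)) = -189055/142613 - 353954/(231384/(-14827)) = -189055*1/142613 - 353954/(231384*(-1/14827)) = -189055/142613 - 353954/(-231384/14827) = -189055/142613 - 353954*(-14827/231384) = -189055/142613 + 2624037979/115692 = 374200056148067/16499183196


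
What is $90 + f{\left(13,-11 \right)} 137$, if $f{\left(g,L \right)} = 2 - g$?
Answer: $-1417$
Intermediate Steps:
$90 + f{\left(13,-11 \right)} 137 = 90 + \left(2 - 13\right) 137 = 90 - 1507 = -1417$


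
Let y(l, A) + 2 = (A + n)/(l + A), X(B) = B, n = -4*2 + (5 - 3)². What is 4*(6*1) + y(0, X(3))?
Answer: 65/3 ≈ 21.667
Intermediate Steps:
n = -4 (n = -8 + 2² = -8 + 4 = -4)
y(l, A) = -2 + (-4 + A)/(A + l) (y(l, A) = -2 + (A - 4)/(l + A) = -2 + (-4 + A)/(A + l))
4*(6*1) + y(0, X(3)) = 4*(6*1) + (-4 - 1*3 - 2*0)/(3 + 0) = 4*6 + (-4 - 3 + 0)/3 = 24 + (⅓)*(-7) = 24 - 7/3 = 65/3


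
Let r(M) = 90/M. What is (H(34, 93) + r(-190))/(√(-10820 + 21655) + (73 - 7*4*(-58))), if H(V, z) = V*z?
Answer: 101937093/54510506 - 60069*√10835/54510506 ≈ 1.7553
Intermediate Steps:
(H(34, 93) + r(-190))/(√(-10820 + 21655) + (73 - 7*4*(-58))) = (34*93 + 90/(-190))/(√(-10820 + 21655) + (73 - 7*4*(-58))) = (3162 + 90*(-1/190))/(√10835 + (73 - 28*(-58))) = (3162 - 9/19)/(√10835 + (73 + 1624)) = 60069/(19*(√10835 + 1697)) = 60069/(19*(1697 + √10835))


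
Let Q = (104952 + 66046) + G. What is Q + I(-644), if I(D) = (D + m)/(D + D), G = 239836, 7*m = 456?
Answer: 926020849/2254 ≈ 4.1083e+5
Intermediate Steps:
m = 456/7 (m = (⅐)*456 = 456/7 ≈ 65.143)
I(D) = (456/7 + D)/(2*D) (I(D) = (D + 456/7)/(D + D) = (456/7 + D)/((2*D)) = (456/7 + D)*(1/(2*D)) = (456/7 + D)/(2*D))
Q = 410834 (Q = (104952 + 66046) + 239836 = 170998 + 239836 = 410834)
Q + I(-644) = 410834 + (1/14)*(456 + 7*(-644))/(-644) = 410834 + (1/14)*(-1/644)*(456 - 4508) = 410834 + (1/14)*(-1/644)*(-4052) = 410834 + 1013/2254 = 926020849/2254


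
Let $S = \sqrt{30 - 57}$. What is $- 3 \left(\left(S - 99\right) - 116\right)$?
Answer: $645 - 9 i \sqrt{3} \approx 645.0 - 15.588 i$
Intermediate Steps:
$S = 3 i \sqrt{3}$ ($S = \sqrt{-27} = 3 i \sqrt{3} \approx 5.1962 i$)
$- 3 \left(\left(S - 99\right) - 116\right) = - 3 \left(\left(3 i \sqrt{3} - 99\right) - 116\right) = - 3 \left(\left(-99 + 3 i \sqrt{3}\right) - 116\right) = - 3 \left(-215 + 3 i \sqrt{3}\right) = 645 - 9 i \sqrt{3}$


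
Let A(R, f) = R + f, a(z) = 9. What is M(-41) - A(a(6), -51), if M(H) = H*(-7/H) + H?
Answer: -6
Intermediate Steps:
M(H) = -7 + H
M(-41) - A(a(6), -51) = (-7 - 41) - (9 - 51) = -48 - 1*(-42) = -48 + 42 = -6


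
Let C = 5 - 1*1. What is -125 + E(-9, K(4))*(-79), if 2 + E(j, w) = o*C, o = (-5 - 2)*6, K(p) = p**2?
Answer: 13305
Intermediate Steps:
o = -42 (o = -7*6 = -42)
C = 4 (C = 5 - 1 = 4)
E(j, w) = -170 (E(j, w) = -2 - 42*4 = -2 - 168 = -170)
-125 + E(-9, K(4))*(-79) = -125 - 170*(-79) = -125 + 13430 = 13305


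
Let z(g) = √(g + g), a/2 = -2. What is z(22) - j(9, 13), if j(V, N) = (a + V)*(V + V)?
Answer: -90 + 2*√11 ≈ -83.367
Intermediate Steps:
a = -4 (a = 2*(-2) = -4)
z(g) = √2*√g (z(g) = √(2*g) = √2*√g)
j(V, N) = 2*V*(-4 + V) (j(V, N) = (-4 + V)*(V + V) = (-4 + V)*(2*V) = 2*V*(-4 + V))
z(22) - j(9, 13) = √2*√22 - 2*9*(-4 + 9) = 2*√11 - 2*9*5 = 2*√11 - 1*90 = 2*√11 - 90 = -90 + 2*√11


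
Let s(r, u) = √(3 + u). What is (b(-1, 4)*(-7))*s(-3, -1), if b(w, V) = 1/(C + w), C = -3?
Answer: 7*√2/4 ≈ 2.4749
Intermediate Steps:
b(w, V) = 1/(-3 + w)
(b(-1, 4)*(-7))*s(-3, -1) = (-7/(-3 - 1))*√(3 - 1) = (-7/(-4))*√2 = (-¼*(-7))*√2 = 7*√2/4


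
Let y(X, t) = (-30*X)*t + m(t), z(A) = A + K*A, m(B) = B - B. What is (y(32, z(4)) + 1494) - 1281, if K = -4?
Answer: 11733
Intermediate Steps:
m(B) = 0
z(A) = -3*A (z(A) = A - 4*A = -3*A)
y(X, t) = -30*X*t (y(X, t) = (-30*X)*t + 0 = -30*X*t + 0 = -30*X*t)
(y(32, z(4)) + 1494) - 1281 = (-30*32*(-3*4) + 1494) - 1281 = (-30*32*(-12) + 1494) - 1281 = (11520 + 1494) - 1281 = 13014 - 1281 = 11733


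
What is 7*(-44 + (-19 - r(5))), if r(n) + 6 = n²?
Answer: -574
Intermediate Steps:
r(n) = -6 + n²
7*(-44 + (-19 - r(5))) = 7*(-44 + (-19 - (-6 + 5²))) = 7*(-44 + (-19 - (-6 + 25))) = 7*(-44 + (-19 - 1*19)) = 7*(-44 + (-19 - 19)) = 7*(-44 - 38) = 7*(-82) = -574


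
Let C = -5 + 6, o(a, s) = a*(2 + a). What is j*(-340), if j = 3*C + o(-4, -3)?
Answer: -3740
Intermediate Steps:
C = 1
j = 11 (j = 3*1 - 4*(2 - 4) = 3 - 4*(-2) = 3 + 8 = 11)
j*(-340) = 11*(-340) = -3740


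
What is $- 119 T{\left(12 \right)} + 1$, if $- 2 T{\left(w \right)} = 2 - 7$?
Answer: $- \frac{593}{2} \approx -296.5$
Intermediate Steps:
$T{\left(w \right)} = \frac{5}{2}$ ($T{\left(w \right)} = - \frac{2 - 7}{2} = \left(- \frac{1}{2}\right) \left(-5\right) = \frac{5}{2}$)
$- 119 T{\left(12 \right)} + 1 = \left(-119\right) \frac{5}{2} + 1 = - \frac{595}{2} + 1 = - \frac{593}{2}$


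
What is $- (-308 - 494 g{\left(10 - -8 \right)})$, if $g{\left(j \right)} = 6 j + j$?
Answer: $62552$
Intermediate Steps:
$g{\left(j \right)} = 7 j$
$- (-308 - 494 g{\left(10 - -8 \right)}) = - (-308 - 494 \cdot 7 \left(10 - -8\right)) = - (-308 - 494 \cdot 7 \left(10 + 8\right)) = - (-308 - 494 \cdot 7 \cdot 18) = - (-308 - 62244) = \left(-1\right) \left(-62552\right) = 62552$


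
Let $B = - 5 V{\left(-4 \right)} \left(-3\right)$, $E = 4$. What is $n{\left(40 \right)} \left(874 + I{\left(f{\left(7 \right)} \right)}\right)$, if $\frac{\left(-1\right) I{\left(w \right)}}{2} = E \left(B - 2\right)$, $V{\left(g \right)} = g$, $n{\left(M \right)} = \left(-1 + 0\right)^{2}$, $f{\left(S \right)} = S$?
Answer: $1370$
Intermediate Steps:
$n{\left(M \right)} = 1$ ($n{\left(M \right)} = \left(-1\right)^{2} = 1$)
$B = -60$ ($B = \left(-5\right) \left(-4\right) \left(-3\right) = 20 \left(-3\right) = -60$)
$I{\left(w \right)} = 496$ ($I{\left(w \right)} = - 2 \cdot 4 \left(-60 - 2\right) = - 2 \cdot 4 \left(-62\right) = \left(-2\right) \left(-248\right) = 496$)
$n{\left(40 \right)} \left(874 + I{\left(f{\left(7 \right)} \right)}\right) = 1 \left(874 + 496\right) = 1 \cdot 1370 = 1370$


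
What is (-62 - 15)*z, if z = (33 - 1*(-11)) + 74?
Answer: -9086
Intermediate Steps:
z = 118 (z = (33 + 11) + 74 = 44 + 74 = 118)
(-62 - 15)*z = (-62 - 15)*118 = -77*118 = -9086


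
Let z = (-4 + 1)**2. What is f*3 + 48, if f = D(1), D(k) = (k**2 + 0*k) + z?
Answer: 78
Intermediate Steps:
z = 9 (z = (-3)**2 = 9)
D(k) = 9 + k**2 (D(k) = (k**2 + 0*k) + 9 = (k**2 + 0) + 9 = k**2 + 9 = 9 + k**2)
f = 10 (f = 9 + 1**2 = 9 + 1 = 10)
f*3 + 48 = 10*3 + 48 = 30 + 48 = 78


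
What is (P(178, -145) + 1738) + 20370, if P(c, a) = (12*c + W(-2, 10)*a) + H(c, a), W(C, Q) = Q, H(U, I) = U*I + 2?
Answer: -3014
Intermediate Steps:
H(U, I) = 2 + I*U (H(U, I) = I*U + 2 = 2 + I*U)
P(c, a) = 2 + 10*a + 12*c + a*c (P(c, a) = (12*c + 10*a) + (2 + a*c) = (10*a + 12*c) + (2 + a*c) = 2 + 10*a + 12*c + a*c)
(P(178, -145) + 1738) + 20370 = ((2 + 10*(-145) + 12*178 - 145*178) + 1738) + 20370 = ((2 - 1450 + 2136 - 25810) + 1738) + 20370 = (-25122 + 1738) + 20370 = -23384 + 20370 = -3014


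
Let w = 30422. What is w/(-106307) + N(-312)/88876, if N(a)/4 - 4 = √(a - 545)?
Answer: -675521190/2362035233 + I*√857/22219 ≈ -0.28599 + 0.0013175*I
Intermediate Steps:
N(a) = 16 + 4*√(-545 + a) (N(a) = 16 + 4*√(a - 545) = 16 + 4*√(-545 + a))
w/(-106307) + N(-312)/88876 = 30422/(-106307) + (16 + 4*√(-545 - 312))/88876 = 30422*(-1/106307) + (16 + 4*√(-857))*(1/88876) = -30422/106307 + (16 + 4*(I*√857))*(1/88876) = -30422/106307 + (16 + 4*I*√857)*(1/88876) = -30422/106307 + (4/22219 + I*√857/22219) = -675521190/2362035233 + I*√857/22219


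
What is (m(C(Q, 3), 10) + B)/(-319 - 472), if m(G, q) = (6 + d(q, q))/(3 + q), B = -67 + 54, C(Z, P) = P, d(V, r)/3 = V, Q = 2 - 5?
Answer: 19/1469 ≈ 0.012934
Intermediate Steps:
Q = -3
d(V, r) = 3*V
B = -13
m(G, q) = (6 + 3*q)/(3 + q)
(m(C(Q, 3), 10) + B)/(-319 - 472) = (3*(2 + 10)/(3 + 10) - 13)/(-319 - 472) = (3*12/13 - 13)/(-791) = (3*(1/13)*12 - 13)*(-1/791) = (36/13 - 13)*(-1/791) = -133/13*(-1/791) = 19/1469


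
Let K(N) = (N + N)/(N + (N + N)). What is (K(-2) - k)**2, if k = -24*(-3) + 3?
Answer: 49729/9 ≈ 5525.4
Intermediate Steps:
k = 75 (k = -6*(-12) + 3 = 72 + 3 = 75)
K(N) = 2/3 (K(N) = (2*N)/(N + 2*N) = (2*N)/((3*N)) = (2*N)*(1/(3*N)) = 2/3)
(K(-2) - k)**2 = (2/3 - 1*75)**2 = (2/3 - 75)**2 = (-223/3)**2 = 49729/9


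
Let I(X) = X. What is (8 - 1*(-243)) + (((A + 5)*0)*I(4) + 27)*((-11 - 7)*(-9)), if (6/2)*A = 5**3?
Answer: 4625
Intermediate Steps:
A = 125/3 (A = (1/3)*5**3 = (1/3)*125 = 125/3 ≈ 41.667)
(8 - 1*(-243)) + (((A + 5)*0)*I(4) + 27)*((-11 - 7)*(-9)) = (8 - 1*(-243)) + (((125/3 + 5)*0)*4 + 27)*((-11 - 7)*(-9)) = (8 + 243) + (((140/3)*0)*4 + 27)*(-18*(-9)) = 251 + (0*4 + 27)*162 = 251 + (0 + 27)*162 = 251 + 27*162 = 251 + 4374 = 4625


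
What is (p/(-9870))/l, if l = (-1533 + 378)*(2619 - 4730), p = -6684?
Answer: 1114/4010847225 ≈ 2.7775e-7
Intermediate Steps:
l = 2438205 (l = -1155*(-2111) = 2438205)
(p/(-9870))/l = -6684/(-9870)/2438205 = -6684*(-1/9870)*(1/2438205) = (1114/1645)*(1/2438205) = 1114/4010847225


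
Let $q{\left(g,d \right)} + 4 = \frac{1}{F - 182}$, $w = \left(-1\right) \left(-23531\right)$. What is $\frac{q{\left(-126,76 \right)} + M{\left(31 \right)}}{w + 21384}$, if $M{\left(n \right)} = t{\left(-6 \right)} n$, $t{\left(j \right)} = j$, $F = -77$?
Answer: $- \frac{49211}{11632985} \approx -0.0042303$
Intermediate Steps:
$w = 23531$
$q{\left(g,d \right)} = - \frac{1037}{259}$ ($q{\left(g,d \right)} = -4 + \frac{1}{-77 - 182} = -4 + \frac{1}{-259} = -4 - \frac{1}{259} = - \frac{1037}{259}$)
$M{\left(n \right)} = - 6 n$
$\frac{q{\left(-126,76 \right)} + M{\left(31 \right)}}{w + 21384} = \frac{- \frac{1037}{259} - 186}{23531 + 21384} = \frac{- \frac{1037}{259} - 186}{44915} = \left(- \frac{49211}{259}\right) \frac{1}{44915} = - \frac{49211}{11632985}$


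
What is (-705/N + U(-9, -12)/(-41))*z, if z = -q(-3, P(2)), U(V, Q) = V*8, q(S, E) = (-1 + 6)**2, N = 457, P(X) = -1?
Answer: -99975/18737 ≈ -5.3357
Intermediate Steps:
q(S, E) = 25 (q(S, E) = 5**2 = 25)
U(V, Q) = 8*V
z = -25 (z = -1*25 = -25)
(-705/N + U(-9, -12)/(-41))*z = (-705/457 + (8*(-9))/(-41))*(-25) = (-705*1/457 - 72*(-1/41))*(-25) = (-705/457 + 72/41)*(-25) = (3999/18737)*(-25) = -99975/18737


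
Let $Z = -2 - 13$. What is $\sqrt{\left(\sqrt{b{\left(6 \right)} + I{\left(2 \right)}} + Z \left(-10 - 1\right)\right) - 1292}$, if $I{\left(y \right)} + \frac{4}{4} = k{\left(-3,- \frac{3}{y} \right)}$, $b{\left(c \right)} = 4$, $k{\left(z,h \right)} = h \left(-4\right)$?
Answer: $2 i \sqrt{281} \approx 33.526 i$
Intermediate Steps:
$k{\left(z,h \right)} = - 4 h$
$I{\left(y \right)} = -1 + \frac{12}{y}$ ($I{\left(y \right)} = -1 - 4 \left(- \frac{3}{y}\right) = -1 + \frac{12}{y}$)
$Z = -15$
$\sqrt{\left(\sqrt{b{\left(6 \right)} + I{\left(2 \right)}} + Z \left(-10 - 1\right)\right) - 1292} = \sqrt{\left(\sqrt{4 + \frac{12 - 2}{2}} - 15 \left(-10 - 1\right)\right) - 1292} = \sqrt{\left(\sqrt{4 + \frac{12 - 2}{2}} - -165\right) - 1292} = \sqrt{\left(\sqrt{4 + \frac{1}{2} \cdot 10} + 165\right) - 1292} = \sqrt{\left(\sqrt{4 + 5} + 165\right) - 1292} = \sqrt{\left(\sqrt{9} + 165\right) - 1292} = \sqrt{\left(3 + 165\right) - 1292} = \sqrt{168 - 1292} = \sqrt{-1124} = 2 i \sqrt{281}$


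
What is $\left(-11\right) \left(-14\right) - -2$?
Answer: $156$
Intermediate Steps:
$\left(-11\right) \left(-14\right) - -2 = 154 + \left(-2 + 4\right) = 154 + 2 = 156$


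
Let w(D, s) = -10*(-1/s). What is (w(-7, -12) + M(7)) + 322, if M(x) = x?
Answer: 1969/6 ≈ 328.17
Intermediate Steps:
w(D, s) = 10/s (w(D, s) = -(-10)/s = 10/s)
(w(-7, -12) + M(7)) + 322 = (10/(-12) + 7) + 322 = (10*(-1/12) + 7) + 322 = (-⅚ + 7) + 322 = 37/6 + 322 = 1969/6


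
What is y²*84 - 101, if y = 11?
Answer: 10063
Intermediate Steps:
y²*84 - 101 = 11²*84 - 101 = 121*84 - 101 = 10164 - 101 = 10063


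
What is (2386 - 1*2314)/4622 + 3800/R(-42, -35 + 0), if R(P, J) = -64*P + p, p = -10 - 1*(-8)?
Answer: 4439248/3103673 ≈ 1.4303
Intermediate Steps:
p = -2 (p = -10 + 8 = -2)
R(P, J) = -2 - 64*P (R(P, J) = -64*P - 2 = -2 - 64*P)
(2386 - 1*2314)/4622 + 3800/R(-42, -35 + 0) = (2386 - 1*2314)/4622 + 3800/(-2 - 64*(-42)) = (2386 - 2314)*(1/4622) + 3800/(-2 + 2688) = 72*(1/4622) + 3800/2686 = 36/2311 + 3800*(1/2686) = 36/2311 + 1900/1343 = 4439248/3103673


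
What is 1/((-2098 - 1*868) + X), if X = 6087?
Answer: 1/3121 ≈ 0.00032041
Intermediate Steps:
1/((-2098 - 1*868) + X) = 1/((-2098 - 1*868) + 6087) = 1/((-2098 - 868) + 6087) = 1/(-2966 + 6087) = 1/3121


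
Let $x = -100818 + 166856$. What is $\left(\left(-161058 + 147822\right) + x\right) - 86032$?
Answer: $-33230$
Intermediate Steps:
$x = 66038$
$\left(\left(-161058 + 147822\right) + x\right) - 86032 = \left(\left(-161058 + 147822\right) + 66038\right) - 86032 = \left(-13236 + 66038\right) - 86032 = 52802 - 86032 = -33230$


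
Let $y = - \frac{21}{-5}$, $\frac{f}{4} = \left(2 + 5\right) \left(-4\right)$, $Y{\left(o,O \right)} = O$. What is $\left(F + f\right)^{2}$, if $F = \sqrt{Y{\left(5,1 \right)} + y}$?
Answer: $\frac{\left(560 - \sqrt{130}\right)^{2}}{25} \approx 12038.0$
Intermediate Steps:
$f = -112$ ($f = 4 \left(2 + 5\right) \left(-4\right) = 4 \cdot 7 \left(-4\right) = 4 \left(-28\right) = -112$)
$y = \frac{21}{5}$ ($y = \left(-21\right) \left(- \frac{1}{5}\right) = \frac{21}{5} \approx 4.2$)
$F = \frac{\sqrt{130}}{5}$ ($F = \sqrt{1 + \frac{21}{5}} = \sqrt{\frac{26}{5}} = \frac{\sqrt{130}}{5} \approx 2.2803$)
$\left(F + f\right)^{2} = \left(\frac{\sqrt{130}}{5} - 112\right)^{2} = \left(-112 + \frac{\sqrt{130}}{5}\right)^{2}$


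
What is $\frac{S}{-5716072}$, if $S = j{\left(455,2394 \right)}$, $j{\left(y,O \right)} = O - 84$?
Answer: $- \frac{1155}{2858036} \approx -0.00040412$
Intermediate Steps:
$j{\left(y,O \right)} = -84 + O$
$S = 2310$ ($S = -84 + 2394 = 2310$)
$\frac{S}{-5716072} = \frac{2310}{-5716072} = 2310 \left(- \frac{1}{5716072}\right) = - \frac{1155}{2858036}$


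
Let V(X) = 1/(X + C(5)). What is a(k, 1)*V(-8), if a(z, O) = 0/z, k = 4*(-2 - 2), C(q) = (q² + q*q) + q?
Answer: 0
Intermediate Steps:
C(q) = q + 2*q² (C(q) = (q² + q²) + q = 2*q² + q = q + 2*q²)
k = -16 (k = 4*(-4) = -16)
V(X) = 1/(55 + X) (V(X) = 1/(X + 5*(1 + 2*5)) = 1/(X + 5*(1 + 10)) = 1/(X + 5*11) = 1/(X + 55) = 1/(55 + X))
a(z, O) = 0
a(k, 1)*V(-8) = 0/(55 - 8) = 0/47 = 0*(1/47) = 0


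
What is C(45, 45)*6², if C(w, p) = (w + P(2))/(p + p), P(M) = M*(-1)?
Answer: 86/5 ≈ 17.200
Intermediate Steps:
P(M) = -M
C(w, p) = (-2 + w)/(2*p) (C(w, p) = (w - 1*2)/(p + p) = (w - 2)/((2*p)) = (-2 + w)*(1/(2*p)) = (-2 + w)/(2*p))
C(45, 45)*6² = ((½)*(-2 + 45)/45)*6² = ((½)*(1/45)*43)*36 = (43/90)*36 = 86/5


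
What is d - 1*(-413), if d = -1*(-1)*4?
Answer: 417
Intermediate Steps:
d = 4 (d = 1*4 = 4)
d - 1*(-413) = 4 - 1*(-413) = 4 + 413 = 417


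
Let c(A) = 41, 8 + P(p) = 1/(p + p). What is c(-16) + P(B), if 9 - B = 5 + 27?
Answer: 1517/46 ≈ 32.978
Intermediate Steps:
B = -23 (B = 9 - (5 + 27) = 9 - 1*32 = 9 - 32 = -23)
P(p) = -8 + 1/(2*p) (P(p) = -8 + 1/(p + p) = -8 + 1/(2*p))
c(-16) + P(B) = 41 + (-8 + (½)/(-23)) = 41 + (-8 + (½)*(-1/23)) = 41 + (-8 - 1/46) = 41 - 369/46 = 1517/46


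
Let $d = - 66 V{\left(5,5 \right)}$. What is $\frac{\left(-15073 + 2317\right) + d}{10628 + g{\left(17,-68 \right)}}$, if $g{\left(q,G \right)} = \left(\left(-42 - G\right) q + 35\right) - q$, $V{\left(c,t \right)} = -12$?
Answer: $- \frac{997}{924} \approx -1.079$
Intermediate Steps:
$g{\left(q,G \right)} = 35 - q + q \left(-42 - G\right)$ ($g{\left(q,G \right)} = \left(q \left(-42 - G\right) + 35\right) - q = \left(35 + q \left(-42 - G\right)\right) - q = 35 - q + q \left(-42 - G\right)$)
$d = 792$ ($d = \left(-66\right) \left(-12\right) = 792$)
$\frac{\left(-15073 + 2317\right) + d}{10628 + g{\left(17,-68 \right)}} = \frac{\left(-15073 + 2317\right) + 792}{10628 - \left(696 - 1156\right)} = \frac{-12756 + 792}{10628 + \left(35 - 731 + 1156\right)} = - \frac{11964}{10628 + 460} = - \frac{11964}{11088} = \left(-11964\right) \frac{1}{11088} = - \frac{997}{924}$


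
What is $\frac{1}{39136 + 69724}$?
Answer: $\frac{1}{108860} \approx 9.1861 \cdot 10^{-6}$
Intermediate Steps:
$\frac{1}{39136 + 69724} = \frac{1}{108860}$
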